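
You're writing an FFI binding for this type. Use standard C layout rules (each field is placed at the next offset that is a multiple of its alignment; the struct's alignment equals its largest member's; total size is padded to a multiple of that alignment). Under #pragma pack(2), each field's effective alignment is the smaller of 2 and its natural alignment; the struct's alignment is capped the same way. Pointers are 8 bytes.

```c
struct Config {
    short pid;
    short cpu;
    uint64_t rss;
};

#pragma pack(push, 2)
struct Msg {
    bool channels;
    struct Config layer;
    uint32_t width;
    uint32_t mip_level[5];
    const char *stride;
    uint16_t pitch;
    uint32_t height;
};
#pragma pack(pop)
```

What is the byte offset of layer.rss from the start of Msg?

10

Config: @0: pid [2B, align 2] → 2; @2: cpu [2B, align 2] → 4; +4 pad (align 8); @8: rss [8B, align 8] → 16; size 16, align 8
@0: channels [1B, align 1] → 1
+1 pad (align 2)
@2: layer [16B, align 2] → 18
within Config: rss at 8
2 + 8 = 10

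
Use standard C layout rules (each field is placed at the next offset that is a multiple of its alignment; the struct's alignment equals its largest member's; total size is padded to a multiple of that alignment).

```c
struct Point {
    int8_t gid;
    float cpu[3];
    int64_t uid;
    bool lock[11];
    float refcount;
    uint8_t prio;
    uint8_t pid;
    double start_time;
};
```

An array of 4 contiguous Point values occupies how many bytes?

@0: gid [1B, align 1] → 1
+3 pad (align 4)
@4: cpu [12B, align 4] → 16
@16: uid [8B, align 8] → 24
@24: lock [11B, align 1] → 35
+1 pad (align 4)
@36: refcount [4B, align 4] → 40
@40: prio [1B, align 1] → 41
@41: pid [1B, align 1] → 42
+6 pad (align 8)
@48: start_time [8B, align 8] → 56
size 56, align 8
array of 4: 4 × 56 = 224

224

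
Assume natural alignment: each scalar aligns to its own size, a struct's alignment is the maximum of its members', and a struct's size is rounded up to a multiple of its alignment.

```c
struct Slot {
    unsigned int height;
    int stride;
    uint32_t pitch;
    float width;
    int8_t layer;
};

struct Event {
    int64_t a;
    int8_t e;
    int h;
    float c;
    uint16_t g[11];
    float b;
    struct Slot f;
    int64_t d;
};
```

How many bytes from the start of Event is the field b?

44

Slot: @0: height [4B, align 4] → 4; @4: stride [4B, align 4] → 8; @8: pitch [4B, align 4] → 12; @12: width [4B, align 4] → 16; @16: layer [1B, align 1] → 17; +3 tail pad (align 4); size 20, align 4
@0: a [8B, align 8] → 8
@8: e [1B, align 1] → 9
+3 pad (align 4)
@12: h [4B, align 4] → 16
@16: c [4B, align 4] → 20
@20: g [22B, align 2] → 42
+2 pad (align 4)
@44: b [4B, align 4] → 48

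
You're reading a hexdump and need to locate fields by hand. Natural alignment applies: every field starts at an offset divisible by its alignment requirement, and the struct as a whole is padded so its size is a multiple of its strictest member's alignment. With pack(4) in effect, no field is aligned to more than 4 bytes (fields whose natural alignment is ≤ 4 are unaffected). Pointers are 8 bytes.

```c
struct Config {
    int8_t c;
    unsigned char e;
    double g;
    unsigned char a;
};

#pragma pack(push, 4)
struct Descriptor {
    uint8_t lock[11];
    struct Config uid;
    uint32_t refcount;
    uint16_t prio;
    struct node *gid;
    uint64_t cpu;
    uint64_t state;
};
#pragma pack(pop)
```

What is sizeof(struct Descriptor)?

68 bytes

Config: c at 0 (size 1, align 1) → ends 1; e at 1 (size 1, align 1) → ends 2; pad 6 to align 8 for g; g at 8 (size 8, align 8) → ends 16; a at 16 (size 1, align 1) → ends 17; tail pad 7 to reach multiple of 8; total 24 bytes, alignment 8
lock at 0 (size 11, align 1) → ends 11
pad 1 to align 4 for uid
uid at 12 (size 24, align 4) → ends 36
refcount at 36 (size 4, align 4) → ends 40
prio at 40 (size 2, align 2) → ends 42
pad 2 to align 4 for gid
gid at 44 (size 8, align 4) → ends 52
cpu at 52 (size 8, align 4) → ends 60
state at 60 (size 8, align 4) → ends 68
total 68 bytes, alignment 4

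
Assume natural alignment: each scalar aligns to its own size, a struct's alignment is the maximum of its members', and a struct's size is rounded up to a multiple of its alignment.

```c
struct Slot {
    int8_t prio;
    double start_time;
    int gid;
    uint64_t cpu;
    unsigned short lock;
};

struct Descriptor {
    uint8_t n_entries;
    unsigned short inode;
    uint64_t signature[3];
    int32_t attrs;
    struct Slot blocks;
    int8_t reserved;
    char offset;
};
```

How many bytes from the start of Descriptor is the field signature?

8

Slot: @0: prio [1B, align 1] → 1; +7 pad (align 8); @8: start_time [8B, align 8] → 16; @16: gid [4B, align 4] → 20; +4 pad (align 8); @24: cpu [8B, align 8] → 32; @32: lock [2B, align 2] → 34; +6 tail pad (align 8); size 40, align 8
@0: n_entries [1B, align 1] → 1
+1 pad (align 2)
@2: inode [2B, align 2] → 4
+4 pad (align 8)
@8: signature [24B, align 8] → 32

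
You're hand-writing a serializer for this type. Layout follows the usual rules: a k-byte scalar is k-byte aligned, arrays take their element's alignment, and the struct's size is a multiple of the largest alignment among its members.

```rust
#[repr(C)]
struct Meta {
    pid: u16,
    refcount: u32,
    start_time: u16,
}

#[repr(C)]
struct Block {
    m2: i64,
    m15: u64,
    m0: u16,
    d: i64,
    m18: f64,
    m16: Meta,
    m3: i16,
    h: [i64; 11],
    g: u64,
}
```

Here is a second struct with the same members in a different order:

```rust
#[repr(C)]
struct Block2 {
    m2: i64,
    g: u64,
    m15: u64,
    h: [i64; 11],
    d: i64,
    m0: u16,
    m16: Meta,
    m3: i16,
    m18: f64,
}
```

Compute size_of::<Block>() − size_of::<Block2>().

0

Meta: pid at 0 (size 2, align 2) → ends 2; pad 2 to align 4 for refcount; refcount at 4 (size 4, align 4) → ends 8; start_time at 8 (size 2, align 2) → ends 10; tail pad 2 to reach multiple of 4; total 12 bytes, alignment 4
m2 at 0 (size 8, align 8) → ends 8
m15 at 8 (size 8, align 8) → ends 16
m0 at 16 (size 2, align 2) → ends 18
pad 6 to align 8 for d
d at 24 (size 8, align 8) → ends 32
m18 at 32 (size 8, align 8) → ends 40
m16 at 40 (size 12, align 4) → ends 52
m3 at 52 (size 2, align 2) → ends 54
pad 2 to align 8 for h
h at 56 (size 88, align 8) → ends 144
g at 144 (size 8, align 8) → ends 152
total 152 bytes, alignment 8
— Block2 —
m2 at 0 (size 8, align 8) → ends 8
g at 8 (size 8, align 8) → ends 16
m15 at 16 (size 8, align 8) → ends 24
h at 24 (size 88, align 8) → ends 112
d at 112 (size 8, align 8) → ends 120
m0 at 120 (size 2, align 2) → ends 122
pad 2 to align 4 for m16
m16 at 124 (size 12, align 4) → ends 136
m3 at 136 (size 2, align 2) → ends 138
pad 6 to align 8 for m18
m18 at 144 (size 8, align 8) → ends 152
total 152 bytes, alignment 8
152 − 152 = 0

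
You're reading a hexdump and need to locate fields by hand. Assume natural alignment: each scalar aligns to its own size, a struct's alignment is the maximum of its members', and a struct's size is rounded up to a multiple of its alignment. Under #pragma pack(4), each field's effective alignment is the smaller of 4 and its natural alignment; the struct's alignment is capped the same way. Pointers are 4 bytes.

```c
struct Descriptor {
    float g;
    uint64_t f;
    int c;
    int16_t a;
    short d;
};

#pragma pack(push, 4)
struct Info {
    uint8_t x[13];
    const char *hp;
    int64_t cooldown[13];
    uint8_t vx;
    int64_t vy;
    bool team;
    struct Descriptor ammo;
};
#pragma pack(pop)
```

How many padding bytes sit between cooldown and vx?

0

Descriptor: @0: g [4B, align 4] → 4; +4 pad (align 8); @8: f [8B, align 8] → 16; @16: c [4B, align 4] → 20; @20: a [2B, align 2] → 22; @22: d [2B, align 2] → 24; size 24, align 8
@0: x [13B, align 1] → 13
+3 pad (align 4)
@16: hp [4B, align 4] → 20
@20: cooldown [104B, align 4] → 124
@124: vx [1B, align 1] → 125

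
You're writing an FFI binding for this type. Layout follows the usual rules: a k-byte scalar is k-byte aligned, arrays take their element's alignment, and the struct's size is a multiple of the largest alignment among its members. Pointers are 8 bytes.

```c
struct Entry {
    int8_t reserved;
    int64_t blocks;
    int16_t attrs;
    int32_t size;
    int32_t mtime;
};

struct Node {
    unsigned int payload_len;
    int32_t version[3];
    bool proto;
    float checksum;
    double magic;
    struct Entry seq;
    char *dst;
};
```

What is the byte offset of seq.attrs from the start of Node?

Entry: reserved at 0 (size 1, align 1) → ends 1; pad 7 to align 8 for blocks; blocks at 8 (size 8, align 8) → ends 16; attrs at 16 (size 2, align 2) → ends 18; pad 2 to align 4 for size; size at 20 (size 4, align 4) → ends 24; mtime at 24 (size 4, align 4) → ends 28; tail pad 4 to reach multiple of 8; total 32 bytes, alignment 8
payload_len at 0 (size 4, align 4) → ends 4
version at 4 (size 12, align 4) → ends 16
proto at 16 (size 1, align 1) → ends 17
pad 3 to align 4 for checksum
checksum at 20 (size 4, align 4) → ends 24
magic at 24 (size 8, align 8) → ends 32
seq at 32 (size 32, align 8) → ends 64
within Entry: attrs at 16
32 + 16 = 48

48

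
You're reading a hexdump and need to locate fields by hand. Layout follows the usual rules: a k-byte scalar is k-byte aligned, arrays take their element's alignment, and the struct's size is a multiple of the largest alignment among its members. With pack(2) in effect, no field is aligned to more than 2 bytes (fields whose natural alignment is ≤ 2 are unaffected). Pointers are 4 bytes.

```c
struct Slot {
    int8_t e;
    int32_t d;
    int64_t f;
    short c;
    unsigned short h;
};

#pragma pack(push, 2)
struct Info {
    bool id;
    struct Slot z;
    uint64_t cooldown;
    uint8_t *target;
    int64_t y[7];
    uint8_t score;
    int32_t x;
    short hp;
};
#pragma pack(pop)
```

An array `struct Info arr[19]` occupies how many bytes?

Slot: 0..1  e  (1B, 1-aligned); 1..4  -- padding (3B); 4..8  d  (4B, 4-aligned); 8..16  f  (8B, 8-aligned); 16..18  c  (2B, 2-aligned); 18..20  h  (2B, 2-aligned); 20..24  -- tail padding (4B); sizeof = 24, alignof = 8
0..1  id  (1B, 1-aligned)
1..2  -- padding (1B)
2..26  z  (24B, 2-aligned)
26..34  cooldown  (8B, 2-aligned)
34..38  target  (4B, 2-aligned)
38..94  y  (56B, 2-aligned)
94..95  score  (1B, 1-aligned)
95..96  -- padding (1B)
96..100  x  (4B, 2-aligned)
100..102  hp  (2B, 2-aligned)
sizeof = 102, alignof = 2
array of 19: 19 × 102 = 1938

1938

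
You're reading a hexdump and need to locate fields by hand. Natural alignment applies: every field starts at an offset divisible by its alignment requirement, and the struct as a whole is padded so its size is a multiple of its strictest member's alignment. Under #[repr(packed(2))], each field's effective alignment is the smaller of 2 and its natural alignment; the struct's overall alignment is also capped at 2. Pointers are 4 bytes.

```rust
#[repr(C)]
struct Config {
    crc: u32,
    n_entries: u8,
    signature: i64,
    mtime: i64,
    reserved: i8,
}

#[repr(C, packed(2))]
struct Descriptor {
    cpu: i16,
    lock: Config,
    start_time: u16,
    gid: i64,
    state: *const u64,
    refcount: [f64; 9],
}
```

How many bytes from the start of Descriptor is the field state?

Config: @0: crc [4B, align 4] → 4; @4: n_entries [1B, align 1] → 5; +3 pad (align 8); @8: signature [8B, align 8] → 16; @16: mtime [8B, align 8] → 24; @24: reserved [1B, align 1] → 25; +7 tail pad (align 8); size 32, align 8
@0: cpu [2B, align 2] → 2
@2: lock [32B, align 2] → 34
@34: start_time [2B, align 2] → 36
@36: gid [8B, align 2] → 44
@44: state [4B, align 2] → 48

44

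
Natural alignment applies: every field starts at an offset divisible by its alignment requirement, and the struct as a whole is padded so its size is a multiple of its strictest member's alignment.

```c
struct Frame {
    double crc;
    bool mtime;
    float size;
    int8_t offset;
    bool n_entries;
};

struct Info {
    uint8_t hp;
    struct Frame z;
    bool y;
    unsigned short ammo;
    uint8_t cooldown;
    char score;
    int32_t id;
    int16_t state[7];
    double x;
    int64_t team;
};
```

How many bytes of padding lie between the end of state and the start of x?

Frame: 0..8  crc  (8B, 8-aligned); 8..9  mtime  (1B, 1-aligned); 9..12  -- padding (3B); 12..16  size  (4B, 4-aligned); 16..17  offset  (1B, 1-aligned); 17..18  n_entries  (1B, 1-aligned); 18..24  -- tail padding (6B); sizeof = 24, alignof = 8
0..1  hp  (1B, 1-aligned)
1..8  -- padding (7B)
8..32  z  (24B, 8-aligned)
32..33  y  (1B, 1-aligned)
33..34  -- padding (1B)
34..36  ammo  (2B, 2-aligned)
36..37  cooldown  (1B, 1-aligned)
37..38  score  (1B, 1-aligned)
38..40  -- padding (2B)
40..44  id  (4B, 4-aligned)
44..58  state  (14B, 2-aligned)
58..64  -- padding (6B)
64..72  x  (8B, 8-aligned)

6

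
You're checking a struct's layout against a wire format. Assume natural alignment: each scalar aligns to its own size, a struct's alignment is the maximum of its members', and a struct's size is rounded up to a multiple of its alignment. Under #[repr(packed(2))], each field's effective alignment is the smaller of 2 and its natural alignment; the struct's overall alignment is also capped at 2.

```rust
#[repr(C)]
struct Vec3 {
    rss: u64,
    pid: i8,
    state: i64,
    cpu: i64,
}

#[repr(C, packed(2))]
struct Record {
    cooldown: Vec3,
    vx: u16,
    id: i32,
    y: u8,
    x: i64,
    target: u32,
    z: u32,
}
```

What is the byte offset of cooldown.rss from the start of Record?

Vec3: 0..8  rss  (8B, 8-aligned); 8..9  pid  (1B, 1-aligned); 9..16  -- padding (7B); 16..24  state  (8B, 8-aligned); 24..32  cpu  (8B, 8-aligned); sizeof = 32, alignof = 8
0..32  cooldown  (32B, 2-aligned)
within Vec3: rss at 0
0 + 0 = 0

0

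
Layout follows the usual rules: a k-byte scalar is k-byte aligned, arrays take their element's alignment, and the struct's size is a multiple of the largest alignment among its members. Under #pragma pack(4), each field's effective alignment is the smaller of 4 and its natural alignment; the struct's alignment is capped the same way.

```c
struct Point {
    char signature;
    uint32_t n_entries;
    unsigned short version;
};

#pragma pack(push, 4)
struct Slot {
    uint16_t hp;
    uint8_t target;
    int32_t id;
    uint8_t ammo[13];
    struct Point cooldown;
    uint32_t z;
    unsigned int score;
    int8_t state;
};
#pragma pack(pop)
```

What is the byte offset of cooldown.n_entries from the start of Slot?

Point: signature at 0 (size 1, align 1) → ends 1; pad 3 to align 4 for n_entries; n_entries at 4 (size 4, align 4) → ends 8; version at 8 (size 2, align 2) → ends 10; tail pad 2 to reach multiple of 4; total 12 bytes, alignment 4
hp at 0 (size 2, align 2) → ends 2
target at 2 (size 1, align 1) → ends 3
pad 1 to align 4 for id
id at 4 (size 4, align 4) → ends 8
ammo at 8 (size 13, align 1) → ends 21
pad 3 to align 4 for cooldown
cooldown at 24 (size 12, align 4) → ends 36
within Point: n_entries at 4
24 + 4 = 28

28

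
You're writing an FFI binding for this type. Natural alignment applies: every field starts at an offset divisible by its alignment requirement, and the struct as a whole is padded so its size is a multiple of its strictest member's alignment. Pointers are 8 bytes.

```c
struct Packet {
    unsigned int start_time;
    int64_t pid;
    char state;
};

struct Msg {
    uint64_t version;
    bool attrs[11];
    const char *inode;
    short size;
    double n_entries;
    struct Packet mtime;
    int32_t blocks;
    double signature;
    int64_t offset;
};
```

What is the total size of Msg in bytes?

Packet: start_time at 0 (size 4, align 4) → ends 4; pad 4 to align 8 for pid; pid at 8 (size 8, align 8) → ends 16; state at 16 (size 1, align 1) → ends 17; tail pad 7 to reach multiple of 8; total 24 bytes, alignment 8
version at 0 (size 8, align 8) → ends 8
attrs at 8 (size 11, align 1) → ends 19
pad 5 to align 8 for inode
inode at 24 (size 8, align 8) → ends 32
size at 32 (size 2, align 2) → ends 34
pad 6 to align 8 for n_entries
n_entries at 40 (size 8, align 8) → ends 48
mtime at 48 (size 24, align 8) → ends 72
blocks at 72 (size 4, align 4) → ends 76
pad 4 to align 8 for signature
signature at 80 (size 8, align 8) → ends 88
offset at 88 (size 8, align 8) → ends 96
total 96 bytes, alignment 8

96 bytes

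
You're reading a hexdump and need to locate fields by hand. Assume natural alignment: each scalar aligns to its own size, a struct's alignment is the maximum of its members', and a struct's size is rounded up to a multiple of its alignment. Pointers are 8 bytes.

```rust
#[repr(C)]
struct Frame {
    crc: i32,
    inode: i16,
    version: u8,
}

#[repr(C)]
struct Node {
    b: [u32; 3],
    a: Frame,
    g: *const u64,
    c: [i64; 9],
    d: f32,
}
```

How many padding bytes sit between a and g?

Frame: @0: crc [4B, align 4] → 4; @4: inode [2B, align 2] → 6; @6: version [1B, align 1] → 7; +1 tail pad (align 4); size 8, align 4
@0: b [12B, align 4] → 12
@12: a [8B, align 4] → 20
+4 pad (align 8)
@24: g [8B, align 8] → 32

4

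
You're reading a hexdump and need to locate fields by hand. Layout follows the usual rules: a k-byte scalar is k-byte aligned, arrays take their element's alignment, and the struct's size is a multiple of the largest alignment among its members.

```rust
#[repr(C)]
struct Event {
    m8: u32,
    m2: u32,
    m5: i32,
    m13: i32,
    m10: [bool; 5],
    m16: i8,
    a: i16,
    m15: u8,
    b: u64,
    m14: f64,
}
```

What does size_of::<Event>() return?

48 bytes

m8 at 0 (size 4, align 4) → ends 4
m2 at 4 (size 4, align 4) → ends 8
m5 at 8 (size 4, align 4) → ends 12
m13 at 12 (size 4, align 4) → ends 16
m10 at 16 (size 5, align 1) → ends 21
m16 at 21 (size 1, align 1) → ends 22
a at 22 (size 2, align 2) → ends 24
m15 at 24 (size 1, align 1) → ends 25
pad 7 to align 8 for b
b at 32 (size 8, align 8) → ends 40
m14 at 40 (size 8, align 8) → ends 48
total 48 bytes, alignment 8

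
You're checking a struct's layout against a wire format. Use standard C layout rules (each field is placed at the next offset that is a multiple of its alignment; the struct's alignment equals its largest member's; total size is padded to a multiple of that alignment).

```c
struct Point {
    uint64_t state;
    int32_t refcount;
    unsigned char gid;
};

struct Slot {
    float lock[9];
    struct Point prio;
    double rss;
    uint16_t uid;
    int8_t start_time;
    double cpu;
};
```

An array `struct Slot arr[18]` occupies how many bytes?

Point: 0..8  state  (8B, 8-aligned); 8..12  refcount  (4B, 4-aligned); 12..13  gid  (1B, 1-aligned); 13..16  -- tail padding (3B); sizeof = 16, alignof = 8
0..36  lock  (36B, 4-aligned)
36..40  -- padding (4B)
40..56  prio  (16B, 8-aligned)
56..64  rss  (8B, 8-aligned)
64..66  uid  (2B, 2-aligned)
66..67  start_time  (1B, 1-aligned)
67..72  -- padding (5B)
72..80  cpu  (8B, 8-aligned)
sizeof = 80, alignof = 8
array of 18: 18 × 80 = 1440

1440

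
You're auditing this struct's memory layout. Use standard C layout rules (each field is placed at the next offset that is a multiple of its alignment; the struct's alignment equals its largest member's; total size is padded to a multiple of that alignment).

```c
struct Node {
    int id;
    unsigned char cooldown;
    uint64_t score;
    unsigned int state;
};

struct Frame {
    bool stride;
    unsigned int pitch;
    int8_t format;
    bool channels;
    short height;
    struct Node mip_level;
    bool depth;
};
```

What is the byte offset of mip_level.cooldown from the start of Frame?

Node: 0..4  id  (4B, 4-aligned); 4..5  cooldown  (1B, 1-aligned); 5..8  -- padding (3B); 8..16  score  (8B, 8-aligned); 16..20  state  (4B, 4-aligned); 20..24  -- tail padding (4B); sizeof = 24, alignof = 8
0..1  stride  (1B, 1-aligned)
1..4  -- padding (3B)
4..8  pitch  (4B, 4-aligned)
8..9  format  (1B, 1-aligned)
9..10  channels  (1B, 1-aligned)
10..12  height  (2B, 2-aligned)
12..16  -- padding (4B)
16..40  mip_level  (24B, 8-aligned)
within Node: cooldown at 4
16 + 4 = 20

20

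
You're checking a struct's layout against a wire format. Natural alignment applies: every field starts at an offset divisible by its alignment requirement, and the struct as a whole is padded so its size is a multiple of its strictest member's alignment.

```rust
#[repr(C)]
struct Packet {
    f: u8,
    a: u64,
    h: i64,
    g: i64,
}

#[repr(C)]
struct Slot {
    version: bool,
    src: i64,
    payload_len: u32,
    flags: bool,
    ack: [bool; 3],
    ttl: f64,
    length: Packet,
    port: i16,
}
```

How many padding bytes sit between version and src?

7

Packet: 0..1  f  (1B, 1-aligned); 1..8  -- padding (7B); 8..16  a  (8B, 8-aligned); 16..24  h  (8B, 8-aligned); 24..32  g  (8B, 8-aligned); sizeof = 32, alignof = 8
0..1  version  (1B, 1-aligned)
1..8  -- padding (7B)
8..16  src  (8B, 8-aligned)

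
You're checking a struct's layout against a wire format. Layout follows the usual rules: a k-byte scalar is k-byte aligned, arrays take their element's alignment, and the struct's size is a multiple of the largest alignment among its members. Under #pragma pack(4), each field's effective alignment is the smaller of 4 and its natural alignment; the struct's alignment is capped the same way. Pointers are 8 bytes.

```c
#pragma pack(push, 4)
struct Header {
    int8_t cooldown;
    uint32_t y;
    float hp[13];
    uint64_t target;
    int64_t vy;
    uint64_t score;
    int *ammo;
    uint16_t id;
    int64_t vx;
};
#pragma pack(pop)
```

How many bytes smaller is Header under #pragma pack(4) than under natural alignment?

natural layout:
  @0: cooldown [1B, align 1] → 1
  +3 pad (align 4)
  @4: y [4B, align 4] → 8
  @8: hp [52B, align 4] → 60
  +4 pad (align 8)
  @64: target [8B, align 8] → 72
  @72: vy [8B, align 8] → 80
  @80: score [8B, align 8] → 88
  @88: ammo [8B, align 8] → 96
  @96: id [2B, align 2] → 98
  +6 pad (align 8)
  @104: vx [8B, align 8] → 112
  size 112, align 8
packed(4) layout:
  @0: cooldown [1B, align 1] → 1
  +3 pad (align 4)
  @4: y [4B, align 4] → 8
  @8: hp [52B, align 4] → 60
  @60: target [8B, align 4] → 68
  @68: vy [8B, align 4] → 76
  @76: score [8B, align 4] → 84
  @84: ammo [8B, align 4] → 92
  @92: id [2B, align 2] → 94
  +2 pad (align 4)
  @96: vx [8B, align 4] → 104
  size 104, align 4
112 − 104 = 8

8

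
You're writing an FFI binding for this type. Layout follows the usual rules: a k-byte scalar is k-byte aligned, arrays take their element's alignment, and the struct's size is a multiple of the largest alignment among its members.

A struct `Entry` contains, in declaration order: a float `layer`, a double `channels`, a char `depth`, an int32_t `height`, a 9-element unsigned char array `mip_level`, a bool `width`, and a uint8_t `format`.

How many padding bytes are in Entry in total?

layer at 0 (size 4, align 4) → ends 4
pad 4 to align 8 for channels
channels at 8 (size 8, align 8) → ends 16
depth at 16 (size 1, align 1) → ends 17
pad 3 to align 4 for height
height at 20 (size 4, align 4) → ends 24
mip_level at 24 (size 9, align 1) → ends 33
width at 33 (size 1, align 1) → ends 34
format at 34 (size 1, align 1) → ends 35
tail pad 5 to reach multiple of 8
total 40 bytes, alignment 8
data bytes 28, size 40 → padding 12

12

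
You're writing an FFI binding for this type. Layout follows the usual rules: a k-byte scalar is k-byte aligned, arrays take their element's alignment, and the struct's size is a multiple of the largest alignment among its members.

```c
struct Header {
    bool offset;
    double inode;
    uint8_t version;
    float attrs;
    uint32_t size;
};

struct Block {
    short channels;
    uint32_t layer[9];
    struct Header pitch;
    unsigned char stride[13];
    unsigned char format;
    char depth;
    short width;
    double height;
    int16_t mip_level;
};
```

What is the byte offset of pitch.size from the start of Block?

Header: offset at 0 (size 1, align 1) → ends 1; pad 7 to align 8 for inode; inode at 8 (size 8, align 8) → ends 16; version at 16 (size 1, align 1) → ends 17; pad 3 to align 4 for attrs; attrs at 20 (size 4, align 4) → ends 24; size at 24 (size 4, align 4) → ends 28; tail pad 4 to reach multiple of 8; total 32 bytes, alignment 8
channels at 0 (size 2, align 2) → ends 2
pad 2 to align 4 for layer
layer at 4 (size 36, align 4) → ends 40
pitch at 40 (size 32, align 8) → ends 72
within Header: size at 24
40 + 24 = 64

64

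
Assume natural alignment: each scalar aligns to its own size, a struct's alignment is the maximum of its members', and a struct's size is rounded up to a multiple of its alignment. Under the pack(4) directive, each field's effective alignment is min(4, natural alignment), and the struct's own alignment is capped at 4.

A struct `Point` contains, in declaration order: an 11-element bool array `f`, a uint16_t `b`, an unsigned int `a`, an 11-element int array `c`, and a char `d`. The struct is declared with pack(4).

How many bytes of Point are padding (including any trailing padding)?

0..11  f  (11B, 1-aligned)
11..12  -- padding (1B)
12..14  b  (2B, 2-aligned)
14..16  -- padding (2B)
16..20  a  (4B, 4-aligned)
20..64  c  (44B, 4-aligned)
64..65  d  (1B, 1-aligned)
65..68  -- tail padding (3B)
sizeof = 68, alignof = 4
data bytes 62, size 68 → padding 6

6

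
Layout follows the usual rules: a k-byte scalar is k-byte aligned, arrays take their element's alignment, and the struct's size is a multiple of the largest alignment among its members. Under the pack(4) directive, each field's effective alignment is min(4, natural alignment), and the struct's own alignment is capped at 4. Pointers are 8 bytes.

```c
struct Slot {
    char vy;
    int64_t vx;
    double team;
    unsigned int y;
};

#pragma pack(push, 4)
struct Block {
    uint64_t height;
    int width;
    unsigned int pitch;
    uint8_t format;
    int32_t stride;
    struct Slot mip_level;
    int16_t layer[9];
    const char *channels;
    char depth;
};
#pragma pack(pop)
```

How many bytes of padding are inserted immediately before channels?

Slot: @0: vy [1B, align 1] → 1; +7 pad (align 8); @8: vx [8B, align 8] → 16; @16: team [8B, align 8] → 24; @24: y [4B, align 4] → 28; +4 tail pad (align 8); size 32, align 8
@0: height [8B, align 4] → 8
@8: width [4B, align 4] → 12
@12: pitch [4B, align 4] → 16
@16: format [1B, align 1] → 17
+3 pad (align 4)
@20: stride [4B, align 4] → 24
@24: mip_level [32B, align 4] → 56
@56: layer [18B, align 2] → 74
+2 pad (align 4)
@76: channels [8B, align 4] → 84

2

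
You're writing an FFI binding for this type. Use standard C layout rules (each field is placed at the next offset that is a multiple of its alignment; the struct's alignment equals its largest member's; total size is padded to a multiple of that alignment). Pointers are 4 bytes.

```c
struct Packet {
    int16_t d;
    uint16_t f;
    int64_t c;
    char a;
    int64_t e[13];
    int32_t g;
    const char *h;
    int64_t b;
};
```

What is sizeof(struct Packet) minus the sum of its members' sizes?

11

@0: d [2B, align 2] → 2
@2: f [2B, align 2] → 4
+4 pad (align 8)
@8: c [8B, align 8] → 16
@16: a [1B, align 1] → 17
+7 pad (align 8)
@24: e [104B, align 8] → 128
@128: g [4B, align 4] → 132
@132: h [4B, align 4] → 136
@136: b [8B, align 8] → 144
size 144, align 8
data bytes 133, size 144 → padding 11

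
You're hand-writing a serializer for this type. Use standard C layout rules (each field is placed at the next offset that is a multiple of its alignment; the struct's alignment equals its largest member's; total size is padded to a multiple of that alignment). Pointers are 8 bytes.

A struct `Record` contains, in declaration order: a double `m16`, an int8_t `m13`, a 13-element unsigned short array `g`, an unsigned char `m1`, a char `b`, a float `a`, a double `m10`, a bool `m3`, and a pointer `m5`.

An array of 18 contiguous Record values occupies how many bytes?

0..8  m16  (8B, 8-aligned)
8..9  m13  (1B, 1-aligned)
9..10  -- padding (1B)
10..36  g  (26B, 2-aligned)
36..37  m1  (1B, 1-aligned)
37..38  b  (1B, 1-aligned)
38..40  -- padding (2B)
40..44  a  (4B, 4-aligned)
44..48  -- padding (4B)
48..56  m10  (8B, 8-aligned)
56..57  m3  (1B, 1-aligned)
57..64  -- padding (7B)
64..72  m5  (8B, 8-aligned)
sizeof = 72, alignof = 8
array of 18: 18 × 72 = 1296

1296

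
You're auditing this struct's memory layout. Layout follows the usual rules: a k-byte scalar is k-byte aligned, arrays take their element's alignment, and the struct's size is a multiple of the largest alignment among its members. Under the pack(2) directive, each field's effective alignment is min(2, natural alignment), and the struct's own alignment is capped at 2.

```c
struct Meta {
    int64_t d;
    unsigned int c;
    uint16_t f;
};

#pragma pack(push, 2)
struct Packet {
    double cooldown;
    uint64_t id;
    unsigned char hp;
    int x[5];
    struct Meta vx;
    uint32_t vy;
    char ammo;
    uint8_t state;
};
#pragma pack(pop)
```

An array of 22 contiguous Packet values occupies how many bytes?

Meta: 0..8  d  (8B, 8-aligned); 8..12  c  (4B, 4-aligned); 12..14  f  (2B, 2-aligned); 14..16  -- tail padding (2B); sizeof = 16, alignof = 8
0..8  cooldown  (8B, 2-aligned)
8..16  id  (8B, 2-aligned)
16..17  hp  (1B, 1-aligned)
17..18  -- padding (1B)
18..38  x  (20B, 2-aligned)
38..54  vx  (16B, 2-aligned)
54..58  vy  (4B, 2-aligned)
58..59  ammo  (1B, 1-aligned)
59..60  state  (1B, 1-aligned)
sizeof = 60, alignof = 2
array of 22: 22 × 60 = 1320

1320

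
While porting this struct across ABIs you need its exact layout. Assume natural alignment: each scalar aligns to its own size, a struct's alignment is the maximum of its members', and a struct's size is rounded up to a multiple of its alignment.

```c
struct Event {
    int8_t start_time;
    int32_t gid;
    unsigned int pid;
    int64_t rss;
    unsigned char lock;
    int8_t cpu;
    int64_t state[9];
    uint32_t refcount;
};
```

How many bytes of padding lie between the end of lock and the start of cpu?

0

0..1  start_time  (1B, 1-aligned)
1..4  -- padding (3B)
4..8  gid  (4B, 4-aligned)
8..12  pid  (4B, 4-aligned)
12..16  -- padding (4B)
16..24  rss  (8B, 8-aligned)
24..25  lock  (1B, 1-aligned)
25..26  cpu  (1B, 1-aligned)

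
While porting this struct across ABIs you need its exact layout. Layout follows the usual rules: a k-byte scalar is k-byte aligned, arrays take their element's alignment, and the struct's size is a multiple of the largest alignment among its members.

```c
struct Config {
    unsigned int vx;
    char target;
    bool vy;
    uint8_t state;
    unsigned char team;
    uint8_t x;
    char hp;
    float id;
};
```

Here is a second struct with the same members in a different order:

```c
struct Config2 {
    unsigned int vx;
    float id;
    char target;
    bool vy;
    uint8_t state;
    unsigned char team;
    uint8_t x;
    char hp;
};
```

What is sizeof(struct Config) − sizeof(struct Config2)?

0

vx at 0 (size 4, align 4) → ends 4
target at 4 (size 1, align 1) → ends 5
vy at 5 (size 1, align 1) → ends 6
state at 6 (size 1, align 1) → ends 7
team at 7 (size 1, align 1) → ends 8
x at 8 (size 1, align 1) → ends 9
hp at 9 (size 1, align 1) → ends 10
pad 2 to align 4 for id
id at 12 (size 4, align 4) → ends 16
total 16 bytes, alignment 4
— Config2 —
vx at 0 (size 4, align 4) → ends 4
id at 4 (size 4, align 4) → ends 8
target at 8 (size 1, align 1) → ends 9
vy at 9 (size 1, align 1) → ends 10
state at 10 (size 1, align 1) → ends 11
team at 11 (size 1, align 1) → ends 12
x at 12 (size 1, align 1) → ends 13
hp at 13 (size 1, align 1) → ends 14
tail pad 2 to reach multiple of 4
total 16 bytes, alignment 4
16 − 16 = 0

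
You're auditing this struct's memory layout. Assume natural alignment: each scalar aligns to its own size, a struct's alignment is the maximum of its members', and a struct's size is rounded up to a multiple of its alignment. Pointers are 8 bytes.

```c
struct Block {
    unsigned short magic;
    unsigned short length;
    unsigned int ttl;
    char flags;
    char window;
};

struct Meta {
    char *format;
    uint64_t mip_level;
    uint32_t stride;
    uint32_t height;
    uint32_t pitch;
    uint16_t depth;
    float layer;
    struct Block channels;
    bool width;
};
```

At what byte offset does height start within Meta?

Block: 0..2  magic  (2B, 2-aligned); 2..4  length  (2B, 2-aligned); 4..8  ttl  (4B, 4-aligned); 8..9  flags  (1B, 1-aligned); 9..10  window  (1B, 1-aligned); 10..12  -- tail padding (2B); sizeof = 12, alignof = 4
0..8  format  (8B, 8-aligned)
8..16  mip_level  (8B, 8-aligned)
16..20  stride  (4B, 4-aligned)
20..24  height  (4B, 4-aligned)

20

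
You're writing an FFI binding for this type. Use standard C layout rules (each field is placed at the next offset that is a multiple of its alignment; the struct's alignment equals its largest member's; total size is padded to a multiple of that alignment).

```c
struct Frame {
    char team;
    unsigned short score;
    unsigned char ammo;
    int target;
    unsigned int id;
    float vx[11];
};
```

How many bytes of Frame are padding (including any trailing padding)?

4

@0: team [1B, align 1] → 1
+1 pad (align 2)
@2: score [2B, align 2] → 4
@4: ammo [1B, align 1] → 5
+3 pad (align 4)
@8: target [4B, align 4] → 12
@12: id [4B, align 4] → 16
@16: vx [44B, align 4] → 60
size 60, align 4
data bytes 56, size 60 → padding 4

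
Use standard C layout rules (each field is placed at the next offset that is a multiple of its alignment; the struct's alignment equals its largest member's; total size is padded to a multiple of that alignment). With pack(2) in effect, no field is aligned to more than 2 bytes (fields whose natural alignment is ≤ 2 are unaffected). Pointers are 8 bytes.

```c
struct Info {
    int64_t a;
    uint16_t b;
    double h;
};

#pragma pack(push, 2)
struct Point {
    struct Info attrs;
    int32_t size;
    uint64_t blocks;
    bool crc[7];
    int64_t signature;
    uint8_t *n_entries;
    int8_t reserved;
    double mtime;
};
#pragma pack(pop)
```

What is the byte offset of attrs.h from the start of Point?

16

Info: @0: a [8B, align 8] → 8; @8: b [2B, align 2] → 10; +6 pad (align 8); @16: h [8B, align 8] → 24; size 24, align 8
@0: attrs [24B, align 2] → 24
within Info: h at 16
0 + 16 = 16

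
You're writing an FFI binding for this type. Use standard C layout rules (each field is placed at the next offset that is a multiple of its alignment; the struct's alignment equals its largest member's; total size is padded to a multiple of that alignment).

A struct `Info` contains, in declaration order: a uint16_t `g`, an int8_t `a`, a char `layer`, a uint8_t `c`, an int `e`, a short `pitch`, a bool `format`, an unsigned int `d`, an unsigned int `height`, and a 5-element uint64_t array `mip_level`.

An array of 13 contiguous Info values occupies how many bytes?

832

@0: g [2B, align 2] → 2
@2: a [1B, align 1] → 3
@3: layer [1B, align 1] → 4
@4: c [1B, align 1] → 5
+3 pad (align 4)
@8: e [4B, align 4] → 12
@12: pitch [2B, align 2] → 14
@14: format [1B, align 1] → 15
+1 pad (align 4)
@16: d [4B, align 4] → 20
@20: height [4B, align 4] → 24
@24: mip_level [40B, align 8] → 64
size 64, align 8
array of 13: 13 × 64 = 832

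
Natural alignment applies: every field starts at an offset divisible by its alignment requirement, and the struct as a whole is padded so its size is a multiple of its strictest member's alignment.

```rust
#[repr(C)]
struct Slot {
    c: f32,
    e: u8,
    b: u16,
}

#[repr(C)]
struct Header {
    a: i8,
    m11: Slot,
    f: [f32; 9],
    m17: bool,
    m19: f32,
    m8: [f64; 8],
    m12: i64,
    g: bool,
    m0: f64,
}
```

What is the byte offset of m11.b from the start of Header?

Slot: @0: c [4B, align 4] → 4; @4: e [1B, align 1] → 5; +1 pad (align 2); @6: b [2B, align 2] → 8; size 8, align 4
@0: a [1B, align 1] → 1
+3 pad (align 4)
@4: m11 [8B, align 4] → 12
within Slot: b at 6
4 + 6 = 10

10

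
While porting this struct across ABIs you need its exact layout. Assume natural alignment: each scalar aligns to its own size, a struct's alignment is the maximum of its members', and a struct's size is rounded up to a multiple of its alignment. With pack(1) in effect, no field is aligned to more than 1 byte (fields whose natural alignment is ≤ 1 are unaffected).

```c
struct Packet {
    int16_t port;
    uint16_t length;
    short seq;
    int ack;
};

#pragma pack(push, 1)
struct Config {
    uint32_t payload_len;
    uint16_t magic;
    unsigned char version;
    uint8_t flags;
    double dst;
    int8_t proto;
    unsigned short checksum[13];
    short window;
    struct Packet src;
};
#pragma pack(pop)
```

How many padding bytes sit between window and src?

0

Packet: 0..2  port  (2B, 2-aligned); 2..4  length  (2B, 2-aligned); 4..6  seq  (2B, 2-aligned); 6..8  -- padding (2B); 8..12  ack  (4B, 4-aligned); sizeof = 12, alignof = 4
0..4  payload_len  (4B, 1-aligned)
4..6  magic  (2B, 1-aligned)
6..7  version  (1B, 1-aligned)
7..8  flags  (1B, 1-aligned)
8..16  dst  (8B, 1-aligned)
16..17  proto  (1B, 1-aligned)
17..43  checksum  (26B, 1-aligned)
43..45  window  (2B, 1-aligned)
45..57  src  (12B, 1-aligned)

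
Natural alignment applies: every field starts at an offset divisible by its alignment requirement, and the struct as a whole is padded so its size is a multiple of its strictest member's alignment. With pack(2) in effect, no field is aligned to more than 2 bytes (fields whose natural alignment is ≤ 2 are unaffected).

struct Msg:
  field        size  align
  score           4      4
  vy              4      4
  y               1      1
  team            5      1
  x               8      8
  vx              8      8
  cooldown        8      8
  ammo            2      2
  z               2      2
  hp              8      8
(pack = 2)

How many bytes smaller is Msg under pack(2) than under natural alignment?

natural layout:
  0..4  score  (4B, 4-aligned)
  4..8  vy  (4B, 4-aligned)
  8..9  y  (1B, 1-aligned)
  9..14  team  (5B, 1-aligned)
  14..16  -- padding (2B)
  16..24  x  (8B, 8-aligned)
  24..32  vx  (8B, 8-aligned)
  32..40  cooldown  (8B, 8-aligned)
  40..42  ammo  (2B, 2-aligned)
  42..44  z  (2B, 2-aligned)
  44..48  -- padding (4B)
  48..56  hp  (8B, 8-aligned)
  sizeof = 56, alignof = 8
packed(2) layout:
  0..4  score  (4B, 2-aligned)
  4..8  vy  (4B, 2-aligned)
  8..9  y  (1B, 1-aligned)
  9..14  team  (5B, 1-aligned)
  14..22  x  (8B, 2-aligned)
  22..30  vx  (8B, 2-aligned)
  30..38  cooldown  (8B, 2-aligned)
  38..40  ammo  (2B, 2-aligned)
  40..42  z  (2B, 2-aligned)
  42..50  hp  (8B, 2-aligned)
  sizeof = 50, alignof = 2
56 − 50 = 6

6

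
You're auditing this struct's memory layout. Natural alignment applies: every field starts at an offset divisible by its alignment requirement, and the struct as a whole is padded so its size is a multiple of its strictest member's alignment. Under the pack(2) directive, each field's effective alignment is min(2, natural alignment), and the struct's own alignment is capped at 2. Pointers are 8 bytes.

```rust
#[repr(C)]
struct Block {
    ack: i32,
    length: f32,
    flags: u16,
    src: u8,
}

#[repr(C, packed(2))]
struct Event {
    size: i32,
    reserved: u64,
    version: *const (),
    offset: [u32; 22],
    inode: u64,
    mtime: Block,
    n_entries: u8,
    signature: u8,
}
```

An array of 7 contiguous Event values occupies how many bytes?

Block: @0: ack [4B, align 4] → 4; @4: length [4B, align 4] → 8; @8: flags [2B, align 2] → 10; @10: src [1B, align 1] → 11; +1 tail pad (align 4); size 12, align 4
@0: size [4B, align 2] → 4
@4: reserved [8B, align 2] → 12
@12: version [8B, align 2] → 20
@20: offset [88B, align 2] → 108
@108: inode [8B, align 2] → 116
@116: mtime [12B, align 2] → 128
@128: n_entries [1B, align 1] → 129
@129: signature [1B, align 1] → 130
size 130, align 2
array of 7: 7 × 130 = 910

910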